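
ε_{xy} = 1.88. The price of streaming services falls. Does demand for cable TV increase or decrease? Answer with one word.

decrease

ε > 0 and the price of streaming services falls, so the quantity of cable TV moves in the same direction: it decreases.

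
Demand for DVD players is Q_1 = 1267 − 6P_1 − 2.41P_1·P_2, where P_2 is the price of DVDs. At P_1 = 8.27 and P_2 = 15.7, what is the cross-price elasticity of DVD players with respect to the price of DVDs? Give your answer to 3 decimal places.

At P_1 = 8.27 and P_2 = 15.7: Q_1 = 904.468.
∂Q_1/∂P_2 = -2.41P_1 = -2.41(8.27) = -19.9307.
ε = (∂Q_1/∂P_2)(P_2/Q_1) = -19.9307 × (15.7/904.468) ≈ -0.346.

-0.346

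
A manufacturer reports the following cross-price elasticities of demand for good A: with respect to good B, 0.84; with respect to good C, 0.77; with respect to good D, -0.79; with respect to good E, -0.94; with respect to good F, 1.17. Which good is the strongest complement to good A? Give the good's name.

good E

Complements have ε < 0. The most negative value is -0.94 (good E).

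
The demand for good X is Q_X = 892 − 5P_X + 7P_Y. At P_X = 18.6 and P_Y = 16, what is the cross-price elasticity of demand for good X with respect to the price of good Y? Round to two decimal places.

At P_X = 18.6 and P_Y = 16: Q_X = 911.
∂Q_X/∂P_Y = 7.
ε = (∂Q_X/∂P_Y)(P_Y/Q_X) = 7 × (16/911) ≈ 0.12.
Since ε > 0, good X and good Y are substitutes.

0.12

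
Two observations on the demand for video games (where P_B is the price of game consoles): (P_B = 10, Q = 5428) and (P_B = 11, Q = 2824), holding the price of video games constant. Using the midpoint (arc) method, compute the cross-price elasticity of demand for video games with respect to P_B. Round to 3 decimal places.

ΔQ_A = 2824 − 5428 = -2604; ΔP_B = 11 − 10 = 1.
Midpoints: Q̄_A = 4126.0, P̄_B = 10.50.
ε = (ΔQ_A/Q̄_A)/(ΔP_B/P̄_B) = (-2604/4126.0)/(1/10.50) ≈ -6.627.
ε < 0: video games and game consoles are complements.

-6.627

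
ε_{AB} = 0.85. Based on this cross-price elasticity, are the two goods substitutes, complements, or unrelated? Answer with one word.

ε = 0.85 > 0, so a higher price of good B raises demand for good A: substitutes.

substitutes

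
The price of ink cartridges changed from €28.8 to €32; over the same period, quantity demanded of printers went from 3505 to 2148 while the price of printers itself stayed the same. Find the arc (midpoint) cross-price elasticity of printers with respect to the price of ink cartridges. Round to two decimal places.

ΔQ_A = 2148 − 3505 = -1357; ΔP_B = 32 − 28.8 = 3.2.
Midpoints: Q̄_A = 2826.5, P̄_B = 30.40.
ε = (ΔQ_A/Q̄_A)/(ΔP_B/P̄_B) = (-1357/2826.5)/(3.2/30.40) ≈ -4.56.
ε < 0: printers and ink cartridges are complements.

-4.56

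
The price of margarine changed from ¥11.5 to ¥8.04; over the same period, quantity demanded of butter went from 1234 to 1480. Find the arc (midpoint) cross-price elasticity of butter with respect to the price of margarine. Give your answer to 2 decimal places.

ΔQ_A = 1480 − 1234 = 246; ΔP_B = 8.04 − 11.5 = -3.46.
Midpoints: Q̄_A = 1357.0, P̄_B = 9.77.
ε = (ΔQ_A/Q̄_A)/(ΔP_B/P̄_B) = (246/1357.0)/(-3.46/9.77) ≈ -0.51.

-0.51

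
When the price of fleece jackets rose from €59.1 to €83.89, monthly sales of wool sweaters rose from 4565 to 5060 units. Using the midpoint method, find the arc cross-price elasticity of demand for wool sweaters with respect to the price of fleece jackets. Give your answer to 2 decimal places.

ΔQ_A = 5060 − 4565 = 495; ΔP_B = 83.89 − 59.1 = 24.79.
Midpoints: Q̄_A = 4812.5, P̄_B = 71.50.
ε = (ΔQ_A/Q̄_A)/(ΔP_B/P̄_B) = (495/4812.5)/(24.79/71.50) ≈ 0.30.

0.30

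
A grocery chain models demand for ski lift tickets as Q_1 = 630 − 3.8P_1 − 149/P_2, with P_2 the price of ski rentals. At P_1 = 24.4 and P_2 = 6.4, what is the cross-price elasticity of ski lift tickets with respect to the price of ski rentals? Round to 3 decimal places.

At P_1 = 24.4 and P_2 = 6.4: Q_1 = 513.999.
∂Q_1/∂P_2 = 149/P_2² = 3.6377.
ε = (∂Q_1/∂P_2)(P_2/Q_1) = 3.6377 × (6.4/513.999) ≈ 0.045.

0.045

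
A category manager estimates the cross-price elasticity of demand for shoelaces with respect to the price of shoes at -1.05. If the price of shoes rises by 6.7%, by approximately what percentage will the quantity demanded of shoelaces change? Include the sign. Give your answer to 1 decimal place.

-7.0%

%ΔQ ≈ ε × %ΔP of shoes = -1.05 × (6.7%) = -7.0%.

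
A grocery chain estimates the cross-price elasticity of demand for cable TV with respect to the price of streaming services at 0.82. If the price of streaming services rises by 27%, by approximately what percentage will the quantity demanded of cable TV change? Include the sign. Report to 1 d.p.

%ΔQ ≈ ε × %ΔP of streaming services = 0.82 × (27%) = 22.1%.

22.1%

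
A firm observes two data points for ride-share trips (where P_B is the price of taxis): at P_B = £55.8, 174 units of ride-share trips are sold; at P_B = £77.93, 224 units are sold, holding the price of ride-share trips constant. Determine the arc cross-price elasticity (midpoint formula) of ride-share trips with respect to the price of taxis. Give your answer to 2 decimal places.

0.76

ΔQ_A = 224 − 174 = 50; ΔP_B = 77.93 − 55.8 = 22.13.
Midpoints: Q̄_A = 199.0, P̄_B = 66.87.
ε = (ΔQ_A/Q̄_A)/(ΔP_B/P̄_B) = (50/199.0)/(22.13/66.87) ≈ 0.76.
ε > 0: ride-share trips and taxis are substitutes.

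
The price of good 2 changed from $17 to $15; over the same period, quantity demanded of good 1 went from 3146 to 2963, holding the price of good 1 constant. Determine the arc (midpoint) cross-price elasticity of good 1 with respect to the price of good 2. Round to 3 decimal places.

ΔQ_1 = 2963 − 3146 = -183; ΔP_2 = 15 − 17 = -2.
Midpoints: Q̄_1 = 3054.5, P̄_2 = 16.00.
ε = (ΔQ_1/Q̄_1)/(ΔP_2/P̄_2) = (-183/3054.5)/(-2/16.00) ≈ 0.479.

0.479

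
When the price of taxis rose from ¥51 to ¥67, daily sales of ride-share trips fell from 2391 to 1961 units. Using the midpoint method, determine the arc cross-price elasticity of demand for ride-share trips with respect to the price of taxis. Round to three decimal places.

-0.729

ΔQ_A = 1961 − 2391 = -430; ΔP_B = 67 − 51 = 16.
Midpoints: Q̄_A = 2176.0, P̄_B = 59.00.
ε = (ΔQ_A/Q̄_A)/(ΔP_B/P̄_B) = (-430/2176.0)/(16/59.00) ≈ -0.729.
ε < 0: ride-share trips and taxis are complements.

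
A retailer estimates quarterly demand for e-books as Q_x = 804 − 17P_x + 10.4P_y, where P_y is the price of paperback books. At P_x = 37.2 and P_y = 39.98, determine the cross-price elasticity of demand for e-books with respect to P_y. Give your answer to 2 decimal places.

0.71

At P_x = 37.2 and P_y = 39.98: Q_x = 587.392.
∂Q_x/∂P_y = 10.4.
ε = (∂Q_x/∂P_y)(P_y/Q_x) = 10.4 × (39.98/587.392) ≈ 0.71.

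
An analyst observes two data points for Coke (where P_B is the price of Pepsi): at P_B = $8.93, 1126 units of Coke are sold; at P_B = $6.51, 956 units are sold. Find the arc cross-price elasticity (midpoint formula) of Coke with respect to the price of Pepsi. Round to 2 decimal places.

0.52

ΔQ_A = 956 − 1126 = -170; ΔP_B = 6.51 − 8.93 = -2.42.
Midpoints: Q̄_A = 1041.0, P̄_B = 7.72.
ε = (ΔQ_A/Q̄_A)/(ΔP_B/P̄_B) = (-170/1041.0)/(-2.42/7.72) ≈ 0.52.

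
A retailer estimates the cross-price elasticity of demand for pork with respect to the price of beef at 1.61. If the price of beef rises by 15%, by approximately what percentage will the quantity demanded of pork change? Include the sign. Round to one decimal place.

%ΔQ ≈ ε × %ΔP of beef = 1.61 × (15%) = 24.2%.

24.2%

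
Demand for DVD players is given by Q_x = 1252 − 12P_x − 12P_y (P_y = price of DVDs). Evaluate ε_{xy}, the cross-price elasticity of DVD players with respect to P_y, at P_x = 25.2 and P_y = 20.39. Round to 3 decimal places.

-0.347

At P_x = 25.2 and P_y = 20.39: Q_x = 704.92.
∂Q_x/∂P_y = -12.
ε = (∂Q_x/∂P_y)(P_y/Q_x) = -12 × (20.39/704.92) ≈ -0.347.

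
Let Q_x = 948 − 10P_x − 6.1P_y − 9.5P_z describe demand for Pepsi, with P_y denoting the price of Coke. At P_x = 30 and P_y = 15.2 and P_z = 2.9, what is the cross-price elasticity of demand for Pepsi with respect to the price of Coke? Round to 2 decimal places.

-0.18

At P_x = 30 and P_y = 15.2 and P_z = 2.9: Q_x = 527.73.
∂Q_x/∂P_y = -6.1.
ε = (∂Q_x/∂P_y)(P_y/Q_x) = -6.1 × (15.2/527.73) ≈ -0.18.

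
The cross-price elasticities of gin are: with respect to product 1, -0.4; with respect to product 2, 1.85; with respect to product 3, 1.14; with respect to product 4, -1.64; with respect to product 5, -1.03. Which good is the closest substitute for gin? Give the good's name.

product 2

Substitutes have ε > 0. Among the positive values, 1.85 (product 2) is largest.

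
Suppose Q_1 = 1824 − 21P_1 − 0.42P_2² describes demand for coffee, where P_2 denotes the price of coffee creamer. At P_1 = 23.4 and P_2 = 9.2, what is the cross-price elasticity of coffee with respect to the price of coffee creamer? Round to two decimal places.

At P_1 = 23.4 and P_2 = 9.2: Q_1 = 1297.051.
∂Q_1/∂P_2 = -0.84P_2 = -0.84(9.2) = -7.7280.
ε = (∂Q_1/∂P_2)(P_2/Q_1) = -7.7280 × (9.2/1297.051) ≈ -0.05.

-0.05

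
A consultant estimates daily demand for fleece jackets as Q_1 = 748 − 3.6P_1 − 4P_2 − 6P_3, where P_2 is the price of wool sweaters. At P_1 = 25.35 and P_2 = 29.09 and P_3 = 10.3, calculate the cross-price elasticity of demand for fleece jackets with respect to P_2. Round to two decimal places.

At P_1 = 25.35 and P_2 = 29.09 and P_3 = 10.3: Q_1 = 478.58.
∂Q_1/∂P_2 = -4.
ε = (∂Q_1/∂P_2)(P_2/Q_1) = -4 × (29.09/478.58) ≈ -0.24.
Since ε < 0, fleece jackets and wool sweaters are complements.

-0.24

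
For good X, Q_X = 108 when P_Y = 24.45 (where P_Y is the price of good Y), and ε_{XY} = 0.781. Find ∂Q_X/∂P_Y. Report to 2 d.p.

3.45

ε = (∂Q_X/∂P_Y)·(P_Y/Q_X) ⇒ ∂Q_X/∂P_Y = ε·Q_X/P_Y = 0.781 × 108/24.45 ≈ 3.45.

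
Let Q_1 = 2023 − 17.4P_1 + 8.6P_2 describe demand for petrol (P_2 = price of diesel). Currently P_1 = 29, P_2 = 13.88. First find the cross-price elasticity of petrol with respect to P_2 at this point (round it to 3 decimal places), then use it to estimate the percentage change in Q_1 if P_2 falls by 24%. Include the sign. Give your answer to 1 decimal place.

At P_1 = 29, P_2 = 13.88: Q_1 = 1637.768.
∂Q_1/∂P_2 = 8.6.
ε = (∂Q_1/∂P_2)(P_2/Q_1) = 8.6000 × 13.88/1637.768 ≈ 0.073.
%ΔQ_1 ≈ ε × %ΔP_2 = 0.073 × (-24%) = -1.8%.

-1.8%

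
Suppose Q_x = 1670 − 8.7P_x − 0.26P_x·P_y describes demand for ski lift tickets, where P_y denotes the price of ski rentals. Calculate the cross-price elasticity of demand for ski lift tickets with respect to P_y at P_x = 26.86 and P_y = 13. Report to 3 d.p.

At P_x = 26.86 and P_y = 13: Q_x = 1345.531.
∂Q_x/∂P_y = -0.26P_x = -0.26(26.86) = -6.9836.
ε = (∂Q_x/∂P_y)(P_y/Q_x) = -6.9836 × (13/1345.531) ≈ -0.067.

-0.067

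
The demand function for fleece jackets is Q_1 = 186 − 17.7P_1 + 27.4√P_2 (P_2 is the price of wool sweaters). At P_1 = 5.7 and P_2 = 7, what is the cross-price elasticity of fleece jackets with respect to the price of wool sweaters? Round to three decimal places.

0.230

At P_1 = 5.7 and P_2 = 7: Q_1 = 157.604.
∂Q_1/∂P_2 = 27.4/(2√P_2) = 27.4/(2√7) = 5.1781.
ε = (∂Q_1/∂P_2)(P_2/Q_1) = 5.1781 × (7/157.604) ≈ 0.230.
ε > 0: substitutes.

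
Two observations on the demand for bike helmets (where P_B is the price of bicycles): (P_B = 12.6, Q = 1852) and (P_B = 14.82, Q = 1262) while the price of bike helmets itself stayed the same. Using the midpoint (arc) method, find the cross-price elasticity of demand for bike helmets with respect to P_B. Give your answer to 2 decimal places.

-2.34

ΔQ_A = 1262 − 1852 = -590; ΔP_B = 14.82 − 12.6 = 2.22.
Midpoints: Q̄_A = 1557.0, P̄_B = 13.71.
ε = (ΔQ_A/Q̄_A)/(ΔP_B/P̄_B) = (-590/1557.0)/(2.22/13.71) ≈ -2.34.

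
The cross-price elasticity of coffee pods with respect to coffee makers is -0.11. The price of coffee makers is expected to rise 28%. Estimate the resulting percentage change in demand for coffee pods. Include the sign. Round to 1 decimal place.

%ΔQ ≈ ε × %ΔP of coffee makers = -0.11 × (28%) = -3.1%.
Demand for coffee pods falls by about 3.1%.

-3.1%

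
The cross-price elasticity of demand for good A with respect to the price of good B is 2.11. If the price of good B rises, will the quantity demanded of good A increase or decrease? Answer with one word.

ε > 0 and the price of good B rises, so the quantity of good A moves in the same direction: it increases.

increase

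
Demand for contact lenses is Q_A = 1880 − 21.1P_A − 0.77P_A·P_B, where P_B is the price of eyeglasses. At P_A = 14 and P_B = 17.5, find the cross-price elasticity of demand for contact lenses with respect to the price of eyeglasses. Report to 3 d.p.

At P_A = 14 and P_B = 17.5: Q_A = 1395.95.
∂Q_A/∂P_B = -0.77P_A = -0.77(14) = -10.7800.
ε = (∂Q_A/∂P_B)(P_B/Q_A) = -10.7800 × (17.5/1395.95) ≈ -0.135.

-0.135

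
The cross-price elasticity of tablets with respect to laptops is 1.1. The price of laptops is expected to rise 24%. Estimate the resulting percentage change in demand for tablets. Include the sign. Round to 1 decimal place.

%ΔQ ≈ ε × %ΔP of laptops = 1.1 × (24%) = 26.4%.
Demand for tablets rises by about 26.4%.

26.4%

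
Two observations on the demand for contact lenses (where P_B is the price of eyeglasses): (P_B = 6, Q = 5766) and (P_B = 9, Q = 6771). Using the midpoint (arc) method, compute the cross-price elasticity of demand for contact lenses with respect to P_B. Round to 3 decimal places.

0.401

ΔQ_A = 6771 − 5766 = 1005; ΔP_B = 9 − 6 = 3.
Midpoints: Q̄_A = 6268.5, P̄_B = 7.50.
ε = (ΔQ_A/Q̄_A)/(ΔP_B/P̄_B) = (1005/6268.5)/(3/7.50) ≈ 0.401.
ε > 0: contact lenses and eyeglasses are substitutes.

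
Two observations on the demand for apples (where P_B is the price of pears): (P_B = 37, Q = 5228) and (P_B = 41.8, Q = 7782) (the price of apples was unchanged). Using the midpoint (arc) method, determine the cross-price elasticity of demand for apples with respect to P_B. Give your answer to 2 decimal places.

3.22

ΔQ_A = 7782 − 5228 = 2554; ΔP_B = 41.8 − 37 = 4.8.
Midpoints: Q̄_A = 6505.0, P̄_B = 39.40.
ε = (ΔQ_A/Q̄_A)/(ΔP_B/P̄_B) = (2554/6505.0)/(4.8/39.40) ≈ 3.22.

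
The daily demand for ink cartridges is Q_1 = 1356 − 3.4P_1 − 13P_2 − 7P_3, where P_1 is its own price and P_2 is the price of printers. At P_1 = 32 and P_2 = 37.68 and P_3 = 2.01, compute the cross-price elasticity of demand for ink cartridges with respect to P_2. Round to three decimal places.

At P_1 = 32 and P_2 = 37.68 and P_3 = 2.01: Q_1 = 743.29.
∂Q_1/∂P_2 = -13.
ε = (∂Q_1/∂P_2)(P_2/Q_1) = -13 × (37.68/743.29) ≈ -0.659.
Since ε < 0, ink cartridges and printers are complements.

-0.659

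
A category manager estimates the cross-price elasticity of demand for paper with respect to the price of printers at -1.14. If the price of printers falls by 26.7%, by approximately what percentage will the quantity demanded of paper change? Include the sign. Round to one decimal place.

30.4%

%ΔQ ≈ ε × %ΔP of printers = -1.14 × (-26.7%) = 30.4%.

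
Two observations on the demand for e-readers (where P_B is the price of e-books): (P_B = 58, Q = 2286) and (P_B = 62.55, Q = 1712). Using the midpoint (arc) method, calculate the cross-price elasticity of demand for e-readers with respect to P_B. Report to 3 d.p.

-3.804

ΔQ_A = 1712 − 2286 = -574; ΔP_B = 62.55 − 58 = 4.55.
Midpoints: Q̄_A = 1999.0, P̄_B = 60.27.
ε = (ΔQ_A/Q̄_A)/(ΔP_B/P̄_B) = (-574/1999.0)/(4.55/60.27) ≈ -3.804.
ε < 0: e-readers and e-books are complements.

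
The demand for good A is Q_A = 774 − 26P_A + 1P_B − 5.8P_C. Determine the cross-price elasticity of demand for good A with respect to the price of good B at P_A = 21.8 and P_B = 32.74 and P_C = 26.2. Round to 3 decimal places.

At P_A = 21.8 and P_B = 32.74 and P_C = 26.2: Q_A = 87.98.
∂Q_A/∂P_B = 1.
ε = (∂Q_A/∂P_B)(P_B/Q_A) = 1 × (32.74/87.98) ≈ 0.372.

0.372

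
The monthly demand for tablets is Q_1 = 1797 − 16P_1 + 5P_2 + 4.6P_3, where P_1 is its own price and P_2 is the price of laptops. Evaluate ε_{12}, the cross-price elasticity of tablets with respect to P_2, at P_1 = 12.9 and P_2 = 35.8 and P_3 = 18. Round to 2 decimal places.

At P_1 = 12.9 and P_2 = 35.8 and P_3 = 18: Q_1 = 1852.4.
∂Q_1/∂P_2 = 5.
ε = (∂Q_1/∂P_2)(P_2/Q_1) = 5 × (35.8/1852.4) ≈ 0.10.
Since ε > 0, tablets and laptops are substitutes.

0.10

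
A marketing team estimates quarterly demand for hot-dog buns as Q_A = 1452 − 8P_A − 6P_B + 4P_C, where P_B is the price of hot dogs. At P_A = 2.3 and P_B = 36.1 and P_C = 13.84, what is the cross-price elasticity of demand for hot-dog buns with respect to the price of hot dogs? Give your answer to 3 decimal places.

At P_A = 2.3 and P_B = 36.1 and P_C = 13.84: Q_A = 1272.36.
∂Q_A/∂P_B = -6.
ε = (∂Q_A/∂P_B)(P_B/Q_A) = -6 × (36.1/1272.36) ≈ -0.170.

-0.170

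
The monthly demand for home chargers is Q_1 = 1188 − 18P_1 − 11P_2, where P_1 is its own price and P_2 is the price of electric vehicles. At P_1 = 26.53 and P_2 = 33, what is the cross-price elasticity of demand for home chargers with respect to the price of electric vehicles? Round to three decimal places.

At P_1 = 26.53 and P_2 = 33: Q_1 = 347.46.
∂Q_1/∂P_2 = -11.
ε = (∂Q_1/∂P_2)(P_2/Q_1) = -11 × (33/347.46) ≈ -1.045.
Since ε < 0, home chargers and electric vehicles are complements.

-1.045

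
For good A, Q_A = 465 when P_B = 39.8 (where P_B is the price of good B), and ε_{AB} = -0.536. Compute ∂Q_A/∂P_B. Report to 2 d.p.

ε = (∂Q_A/∂P_B)·(P_B/Q_A) ⇒ ∂Q_A/∂P_B = ε·Q_A/P_B = -0.536 × 465/39.8 ≈ -6.26.

-6.26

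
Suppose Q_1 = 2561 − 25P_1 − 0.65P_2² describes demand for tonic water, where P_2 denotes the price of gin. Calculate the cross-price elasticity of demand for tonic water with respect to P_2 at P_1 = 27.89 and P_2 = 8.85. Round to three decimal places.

-0.056

At P_1 = 27.89 and P_2 = 8.85: Q_1 = 1812.840.
∂Q_1/∂P_2 = -1.3P_2 = -1.3(8.85) = -11.5050.
ε = (∂Q_1/∂P_2)(P_2/Q_1) = -11.5050 × (8.85/1812.840) ≈ -0.056.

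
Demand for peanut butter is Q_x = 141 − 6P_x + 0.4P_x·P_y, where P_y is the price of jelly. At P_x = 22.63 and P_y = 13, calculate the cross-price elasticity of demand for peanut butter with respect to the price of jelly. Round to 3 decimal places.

0.958

At P_x = 22.63 and P_y = 13: Q_x = 122.896.
∂Q_x/∂P_y = 0.4P_x = 0.4(22.63) = 9.0520.
ε = (∂Q_x/∂P_y)(P_y/Q_x) = 9.0520 × (13/122.896) ≈ 0.958.
ε > 0: substitutes.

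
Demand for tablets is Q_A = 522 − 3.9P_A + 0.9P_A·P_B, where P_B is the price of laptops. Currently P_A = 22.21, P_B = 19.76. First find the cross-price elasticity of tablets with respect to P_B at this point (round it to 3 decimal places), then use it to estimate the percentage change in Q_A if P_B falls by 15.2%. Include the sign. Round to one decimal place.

At P_A = 22.21, P_B = 19.76: Q_A = 830.364.
∂Q_A/∂P_B = 0.9P_A = 19.9890.
ε = (∂Q_A/∂P_B)(P_B/Q_A) = 19.9890 × 19.76/830.364 ≈ 0.476.
%ΔQ_A ≈ ε × %ΔP_B = 0.476 × (-15.2%) = -7.2%.

-7.2%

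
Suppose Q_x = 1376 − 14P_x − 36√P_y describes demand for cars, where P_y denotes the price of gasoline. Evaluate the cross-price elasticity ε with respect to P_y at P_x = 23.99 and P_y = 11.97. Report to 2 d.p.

At P_x = 23.99 and P_y = 11.97: Q_x = 915.588.
∂Q_x/∂P_y = -36/(2√P_y) = -36/(2√11.97) = -5.2027.
ε = (∂Q_x/∂P_y)(P_y/Q_x) = -5.2027 × (11.97/915.588) ≈ -0.07.

-0.07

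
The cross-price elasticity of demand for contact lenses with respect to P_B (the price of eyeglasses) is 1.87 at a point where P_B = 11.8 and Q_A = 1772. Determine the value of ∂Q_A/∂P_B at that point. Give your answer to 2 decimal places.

280.82

ε = (∂Q_A/∂P_B)·(P_B/Q_A) ⇒ ∂Q_A/∂P_B = ε·Q_A/P_B = 1.87 × 1772/11.8 ≈ 280.82.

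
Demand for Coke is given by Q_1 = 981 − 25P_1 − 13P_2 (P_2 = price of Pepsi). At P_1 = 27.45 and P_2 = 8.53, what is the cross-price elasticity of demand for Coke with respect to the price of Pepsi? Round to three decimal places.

At P_1 = 27.45 and P_2 = 8.53: Q_1 = 183.86.
∂Q_1/∂P_2 = -13.
ε = (∂Q_1/∂P_2)(P_2/Q_1) = -13 × (8.53/183.86) ≈ -0.603.

-0.603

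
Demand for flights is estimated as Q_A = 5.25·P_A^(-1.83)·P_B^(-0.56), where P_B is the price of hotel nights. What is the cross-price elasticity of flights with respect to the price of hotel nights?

-0.56

In a log-linear (constant-elasticity) demand function, the coefficient on the exponent of P_B is the cross-price elasticity.
ε = -0.56. Negative, so flights and hotel nights are complements.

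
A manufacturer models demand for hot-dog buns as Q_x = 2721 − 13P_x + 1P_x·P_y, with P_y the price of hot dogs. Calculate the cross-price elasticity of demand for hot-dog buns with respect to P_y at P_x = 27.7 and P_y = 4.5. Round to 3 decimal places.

0.050

At P_x = 27.7 and P_y = 4.5: Q_x = 2485.55.
∂Q_x/∂P_y = 1P_x = 1(27.7) = 27.7000.
ε = (∂Q_x/∂P_y)(P_y/Q_x) = 27.7000 × (4.5/2485.55) ≈ 0.050.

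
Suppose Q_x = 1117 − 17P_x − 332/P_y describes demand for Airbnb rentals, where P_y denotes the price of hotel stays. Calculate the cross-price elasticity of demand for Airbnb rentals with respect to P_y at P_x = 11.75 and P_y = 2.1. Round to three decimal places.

0.208

At P_x = 11.75 and P_y = 2.1: Q_x = 759.155.
∂Q_x/∂P_y = 332/P_y² = 75.2834.
ε = (∂Q_x/∂P_y)(P_y/Q_x) = 75.2834 × (2.1/759.155) ≈ 0.208.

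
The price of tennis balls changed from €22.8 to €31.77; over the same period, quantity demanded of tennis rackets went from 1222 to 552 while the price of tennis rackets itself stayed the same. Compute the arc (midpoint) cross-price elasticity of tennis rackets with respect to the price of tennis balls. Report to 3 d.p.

ΔQ_A = 552 − 1222 = -670; ΔP_B = 31.77 − 22.8 = 8.97.
Midpoints: Q̄_A = 887.0, P̄_B = 27.29.
ε = (ΔQ_A/Q̄_A)/(ΔP_B/P̄_B) = (-670/887.0)/(8.97/27.29) ≈ -2.298.

-2.298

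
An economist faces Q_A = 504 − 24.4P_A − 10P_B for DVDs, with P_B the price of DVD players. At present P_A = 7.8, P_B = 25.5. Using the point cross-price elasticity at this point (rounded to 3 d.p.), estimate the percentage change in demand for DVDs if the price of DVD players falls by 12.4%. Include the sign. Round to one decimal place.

53.9%

At P_A = 7.8, P_B = 25.5: Q_A = 58.68.
∂Q_A/∂P_B = -10.
ε = (∂Q_A/∂P_B)(P_B/Q_A) = -10.0000 × 25.5/58.68 ≈ -4.346.
%ΔQ_A ≈ ε × %ΔP_B = -4.346 × (-12.4%) = 53.9%.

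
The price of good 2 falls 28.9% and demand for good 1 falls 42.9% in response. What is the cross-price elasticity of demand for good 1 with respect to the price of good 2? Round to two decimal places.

ε = (%ΔQ of good 1) / (%ΔP of good 2) = (-42.9%) / (-28.9%) ≈ 1.48.
Positive cross-price elasticity: substitutes.

1.48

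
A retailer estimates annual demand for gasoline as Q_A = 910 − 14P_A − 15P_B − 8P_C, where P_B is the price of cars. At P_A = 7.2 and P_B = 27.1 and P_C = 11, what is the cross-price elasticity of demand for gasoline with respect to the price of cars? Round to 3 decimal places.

At P_A = 7.2 and P_B = 27.1 and P_C = 11: Q_A = 314.7.
∂Q_A/∂P_B = -15.
ε = (∂Q_A/∂P_B)(P_B/Q_A) = -15 × (27.1/314.7) ≈ -1.292.

-1.292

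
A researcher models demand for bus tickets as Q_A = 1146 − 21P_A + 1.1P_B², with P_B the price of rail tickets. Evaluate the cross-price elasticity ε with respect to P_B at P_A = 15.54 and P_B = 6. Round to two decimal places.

0.09

At P_A = 15.54 and P_B = 6: Q_A = 859.26.
∂Q_A/∂P_B = 2.2P_B = 2.2(6) = 13.2000.
ε = (∂Q_A/∂P_B)(P_B/Q_A) = 13.2000 × (6/859.26) ≈ 0.09.
ε > 0: substitutes.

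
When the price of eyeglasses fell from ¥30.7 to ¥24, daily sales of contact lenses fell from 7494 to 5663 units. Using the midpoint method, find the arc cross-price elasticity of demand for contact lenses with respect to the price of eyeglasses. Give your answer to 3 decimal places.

ΔQ_A = 5663 − 7494 = -1831; ΔP_B = 24 − 30.7 = -6.7.
Midpoints: Q̄_A = 6578.5, P̄_B = 27.35.
ε = (ΔQ_A/Q̄_A)/(ΔP_B/P̄_B) = (-1831/6578.5)/(-6.7/27.35) ≈ 1.136.
ε > 0: contact lenses and eyeglasses are substitutes.

1.136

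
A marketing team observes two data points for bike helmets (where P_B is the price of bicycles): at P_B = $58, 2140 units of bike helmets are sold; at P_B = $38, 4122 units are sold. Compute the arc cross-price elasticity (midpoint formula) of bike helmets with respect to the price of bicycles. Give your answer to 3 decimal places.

ΔQ_A = 4122 − 2140 = 1982; ΔP_B = 38 − 58 = -20.
Midpoints: Q̄_A = 3131.0, P̄_B = 48.00.
ε = (ΔQ_A/Q̄_A)/(ΔP_B/P̄_B) = (1982/3131.0)/(-20/48.00) ≈ -1.519.
ε < 0: bike helmets and bicycles are complements.

-1.519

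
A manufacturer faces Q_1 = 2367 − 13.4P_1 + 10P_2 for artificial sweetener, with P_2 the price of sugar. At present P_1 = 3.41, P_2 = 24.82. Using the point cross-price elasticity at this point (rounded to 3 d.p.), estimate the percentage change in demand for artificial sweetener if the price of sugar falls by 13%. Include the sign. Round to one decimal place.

At P_1 = 3.41, P_2 = 24.82: Q_1 = 2569.506.
∂Q_1/∂P_2 = 10.
ε = (∂Q_1/∂P_2)(P_2/Q_1) = 10.0000 × 24.82/2569.506 ≈ 0.097.
%ΔQ_1 ≈ ε × %ΔP_2 = 0.097 × (-13%) = -1.3%.

-1.3%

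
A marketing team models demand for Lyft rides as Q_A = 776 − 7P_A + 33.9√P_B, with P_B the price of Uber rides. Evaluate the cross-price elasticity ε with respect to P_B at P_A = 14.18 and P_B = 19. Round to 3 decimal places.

At P_A = 14.18 and P_B = 19: Q_A = 824.507.
∂Q_A/∂P_B = 33.9/(2√P_B) = 33.9/(2√19) = 3.8886.
ε = (∂Q_A/∂P_B)(P_B/Q_A) = 3.8886 × (19/824.507) ≈ 0.090.
ε > 0: substitutes.

0.090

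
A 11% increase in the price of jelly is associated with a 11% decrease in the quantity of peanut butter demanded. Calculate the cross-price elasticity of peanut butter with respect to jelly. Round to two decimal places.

ε = (%ΔQ of peanut butter) / (%ΔP of jelly) = (-11%) / (11%) ≈ -1.00.

-1.00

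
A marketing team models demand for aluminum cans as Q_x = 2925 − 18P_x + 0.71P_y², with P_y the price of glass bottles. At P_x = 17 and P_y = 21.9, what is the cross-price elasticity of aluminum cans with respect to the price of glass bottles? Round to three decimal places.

At P_x = 17 and P_y = 21.9: Q_x = 2959.523.
∂Q_x/∂P_y = 1.42P_y = 1.42(21.9) = 31.0980.
ε = (∂Q_x/∂P_y)(P_y/Q_x) = 31.0980 × (21.9/2959.523) ≈ 0.230.

0.230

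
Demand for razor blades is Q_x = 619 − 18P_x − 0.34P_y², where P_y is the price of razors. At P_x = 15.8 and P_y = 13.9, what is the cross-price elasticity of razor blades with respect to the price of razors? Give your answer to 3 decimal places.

At P_x = 15.8 and P_y = 13.9: Q_x = 268.909.
∂Q_x/∂P_y = -0.68P_y = -0.68(13.9) = -9.4520.
ε = (∂Q_x/∂P_y)(P_y/Q_x) = -9.4520 × (13.9/268.909) ≈ -0.489.
ε < 0: complements.

-0.489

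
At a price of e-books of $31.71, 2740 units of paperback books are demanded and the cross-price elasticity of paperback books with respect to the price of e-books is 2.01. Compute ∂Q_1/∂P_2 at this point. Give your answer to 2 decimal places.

ε = (∂Q_1/∂P_2)·(P_2/Q_1) ⇒ ∂Q_1/∂P_2 = ε·Q_1/P_2 = 2.01 × 2740/31.71 ≈ 173.68.

173.68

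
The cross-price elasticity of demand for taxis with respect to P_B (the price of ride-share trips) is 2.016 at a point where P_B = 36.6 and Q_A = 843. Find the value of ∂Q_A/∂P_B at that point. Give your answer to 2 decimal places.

46.43

ε = (∂Q_A/∂P_B)·(P_B/Q_A) ⇒ ∂Q_A/∂P_B = ε·Q_A/P_B = 2.016 × 843/36.6 ≈ 46.43.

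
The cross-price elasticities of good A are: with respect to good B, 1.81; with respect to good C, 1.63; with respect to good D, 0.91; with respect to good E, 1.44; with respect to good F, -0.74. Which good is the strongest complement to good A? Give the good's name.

good F

Complements have ε < 0. The most negative value is -0.74 (good F).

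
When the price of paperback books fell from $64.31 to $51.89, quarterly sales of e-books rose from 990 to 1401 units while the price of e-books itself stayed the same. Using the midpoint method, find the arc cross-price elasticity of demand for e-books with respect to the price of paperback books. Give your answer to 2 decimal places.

-1.61

ΔQ_A = 1401 − 990 = 411; ΔP_B = 51.89 − 64.31 = -12.42.
Midpoints: Q̄_A = 1195.5, P̄_B = 58.10.
ε = (ΔQ_A/Q̄_A)/(ΔP_B/P̄_B) = (411/1195.5)/(-12.42/58.10) ≈ -1.61.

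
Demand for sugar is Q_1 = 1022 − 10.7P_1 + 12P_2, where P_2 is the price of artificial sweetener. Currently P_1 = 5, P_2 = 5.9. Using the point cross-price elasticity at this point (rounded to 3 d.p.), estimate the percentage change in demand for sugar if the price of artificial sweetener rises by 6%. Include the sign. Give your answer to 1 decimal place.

0.4%

At P_1 = 5, P_2 = 5.9: Q_1 = 1039.3.
∂Q_1/∂P_2 = 12.
ε = (∂Q_1/∂P_2)(P_2/Q_1) = 12.0000 × 5.9/1039.3 ≈ 0.068.
%ΔQ_1 ≈ ε × %ΔP_2 = 0.068 × (6%) = 0.4%.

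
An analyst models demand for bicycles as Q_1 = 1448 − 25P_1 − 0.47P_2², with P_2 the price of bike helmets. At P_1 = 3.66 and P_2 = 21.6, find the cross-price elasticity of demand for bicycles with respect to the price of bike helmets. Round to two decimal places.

At P_1 = 3.66 and P_2 = 21.6: Q_1 = 1137.217.
∂Q_1/∂P_2 = -0.94P_2 = -0.94(21.6) = -20.3040.
ε = (∂Q_1/∂P_2)(P_2/Q_1) = -20.3040 × (21.6/1137.217) ≈ -0.39.
ε < 0: complements.

-0.39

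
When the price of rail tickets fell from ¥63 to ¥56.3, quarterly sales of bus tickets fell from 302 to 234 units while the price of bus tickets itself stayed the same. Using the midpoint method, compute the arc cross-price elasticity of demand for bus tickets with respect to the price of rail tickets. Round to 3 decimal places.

2.259

ΔQ_A = 234 − 302 = -68; ΔP_B = 56.3 − 63 = -6.7.
Midpoints: Q̄_A = 268.0, P̄_B = 59.65.
ε = (ΔQ_A/Q̄_A)/(ΔP_B/P̄_B) = (-68/268.0)/(-6.7/59.65) ≈ 2.259.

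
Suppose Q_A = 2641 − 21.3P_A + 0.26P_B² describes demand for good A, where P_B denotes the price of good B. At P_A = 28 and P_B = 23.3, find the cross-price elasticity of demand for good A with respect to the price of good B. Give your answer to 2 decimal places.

At P_A = 28 and P_B = 23.3: Q_A = 2185.751.
∂Q_A/∂P_B = 0.52P_B = 0.52(23.3) = 12.1160.
ε = (∂Q_A/∂P_B)(P_B/Q_A) = 12.1160 × (23.3/2185.751) ≈ 0.13.

0.13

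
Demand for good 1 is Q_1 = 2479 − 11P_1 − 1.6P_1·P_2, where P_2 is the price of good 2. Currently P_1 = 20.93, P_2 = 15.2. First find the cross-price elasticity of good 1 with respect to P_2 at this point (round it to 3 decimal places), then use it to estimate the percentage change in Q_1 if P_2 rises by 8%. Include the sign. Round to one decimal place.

At P_1 = 20.93, P_2 = 15.2: Q_1 = 1739.752.
∂Q_1/∂P_2 = -1.6P_1 = -33.4880.
ε = (∂Q_1/∂P_2)(P_2/Q_1) = -33.4880 × 15.2/1739.752 ≈ -0.293.
%ΔQ_1 ≈ ε × %ΔP_2 = -0.293 × (8%) = -2.3%.

-2.3%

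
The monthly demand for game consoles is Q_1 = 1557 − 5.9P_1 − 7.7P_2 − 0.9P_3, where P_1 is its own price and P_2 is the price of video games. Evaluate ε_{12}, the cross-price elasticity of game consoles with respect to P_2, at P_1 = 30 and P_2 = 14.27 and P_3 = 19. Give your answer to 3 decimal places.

-0.088

At P_1 = 30 and P_2 = 14.27 and P_3 = 19: Q_1 = 1253.021.
∂Q_1/∂P_2 = -7.7.
ε = (∂Q_1/∂P_2)(P_2/Q_1) = -7.7 × (14.27/1253.021) ≈ -0.088.
Since ε < 0, game consoles and video games are complements.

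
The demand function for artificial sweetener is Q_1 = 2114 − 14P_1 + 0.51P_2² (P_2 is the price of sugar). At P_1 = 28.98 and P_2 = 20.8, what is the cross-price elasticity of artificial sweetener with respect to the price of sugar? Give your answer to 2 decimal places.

0.23

At P_1 = 28.98 and P_2 = 20.8: Q_1 = 1928.926.
∂Q_1/∂P_2 = 1.02P_2 = 1.02(20.8) = 21.2160.
ε = (∂Q_1/∂P_2)(P_2/Q_1) = 21.2160 × (20.8/1928.926) ≈ 0.23.
ε > 0: substitutes.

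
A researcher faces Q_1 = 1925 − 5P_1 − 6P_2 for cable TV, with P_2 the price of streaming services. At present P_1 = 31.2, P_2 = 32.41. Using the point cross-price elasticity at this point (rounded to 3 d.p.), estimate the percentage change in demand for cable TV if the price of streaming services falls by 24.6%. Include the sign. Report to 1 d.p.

3.1%

At P_1 = 31.2, P_2 = 32.41: Q_1 = 1574.54.
∂Q_1/∂P_2 = -6.
ε = (∂Q_1/∂P_2)(P_2/Q_1) = -6.0000 × 32.41/1574.54 ≈ -0.124.
%ΔQ_1 ≈ ε × %ΔP_2 = -0.124 × (-24.6%) = 3.1%.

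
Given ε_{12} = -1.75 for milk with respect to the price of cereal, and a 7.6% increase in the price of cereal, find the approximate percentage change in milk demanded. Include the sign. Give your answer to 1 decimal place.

-13.3%

%ΔQ ≈ ε × %ΔP of cereal = -1.75 × (7.6%) = -13.3%.
Demand for milk falls by about 13.3%.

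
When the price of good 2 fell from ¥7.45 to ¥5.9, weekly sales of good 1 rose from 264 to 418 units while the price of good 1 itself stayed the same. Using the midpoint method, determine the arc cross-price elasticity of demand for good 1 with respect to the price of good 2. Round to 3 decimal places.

-1.945

ΔQ_1 = 418 − 264 = 154; ΔP_2 = 5.9 − 7.45 = -1.55.
Midpoints: Q̄_1 = 341.0, P̄_2 = 6.68.
ε = (ΔQ_1/Q̄_1)/(ΔP_2/P̄_2) = (154/341.0)/(-1.55/6.68) ≈ -1.945.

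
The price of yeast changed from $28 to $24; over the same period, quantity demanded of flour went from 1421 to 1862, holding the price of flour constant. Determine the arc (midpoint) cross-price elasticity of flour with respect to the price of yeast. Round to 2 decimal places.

ΔQ_A = 1862 − 1421 = 441; ΔP_B = 24 − 28 = -4.
Midpoints: Q̄_A = 1641.5, P̄_B = 26.00.
ε = (ΔQ_A/Q̄_A)/(ΔP_B/P̄_B) = (441/1641.5)/(-4/26.00) ≈ -1.75.

-1.75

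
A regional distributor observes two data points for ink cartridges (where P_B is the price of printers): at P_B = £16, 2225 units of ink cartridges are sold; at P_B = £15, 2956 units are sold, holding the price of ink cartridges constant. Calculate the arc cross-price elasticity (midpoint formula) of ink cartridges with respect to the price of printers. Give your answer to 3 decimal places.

ΔQ_A = 2956 − 2225 = 731; ΔP_B = 15 − 16 = -1.
Midpoints: Q̄_A = 2590.5, P̄_B = 15.50.
ε = (ΔQ_A/Q̄_A)/(ΔP_B/P̄_B) = (731/2590.5)/(-1/15.50) ≈ -4.374.

-4.374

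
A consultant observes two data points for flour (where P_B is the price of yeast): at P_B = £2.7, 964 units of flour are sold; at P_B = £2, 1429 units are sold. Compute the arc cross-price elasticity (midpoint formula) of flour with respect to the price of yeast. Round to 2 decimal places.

ΔQ_A = 1429 − 964 = 465; ΔP_B = 2 − 2.7 = -0.7.
Midpoints: Q̄_A = 1196.5, P̄_B = 2.35.
ε = (ΔQ_A/Q̄_A)/(ΔP_B/P̄_B) = (465/1196.5)/(-0.7/2.35) ≈ -1.30.

-1.30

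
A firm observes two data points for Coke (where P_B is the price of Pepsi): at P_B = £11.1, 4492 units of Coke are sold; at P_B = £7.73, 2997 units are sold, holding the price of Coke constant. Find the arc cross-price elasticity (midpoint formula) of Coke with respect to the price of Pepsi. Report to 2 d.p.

ΔQ_A = 2997 − 4492 = -1495; ΔP_B = 7.73 − 11.1 = -3.37.
Midpoints: Q̄_A = 3744.5, P̄_B = 9.41.
ε = (ΔQ_A/Q̄_A)/(ΔP_B/P̄_B) = (-1495/3744.5)/(-3.37/9.41) ≈ 1.12.
ε > 0: Coke and Pepsi are substitutes.

1.12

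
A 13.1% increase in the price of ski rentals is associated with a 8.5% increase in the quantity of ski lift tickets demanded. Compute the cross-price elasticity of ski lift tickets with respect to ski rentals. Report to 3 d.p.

0.649

ε = (%ΔQ of ski lift tickets) / (%ΔP of ski rentals) = (8.5%) / (13.1%) ≈ 0.649.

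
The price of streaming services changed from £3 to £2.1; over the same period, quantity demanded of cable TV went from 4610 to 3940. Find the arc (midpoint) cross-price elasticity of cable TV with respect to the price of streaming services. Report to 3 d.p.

ΔQ_A = 3940 − 4610 = -670; ΔP_B = 2.1 − 3 = -0.9.
Midpoints: Q̄_A = 4275.0, P̄_B = 2.55.
ε = (ΔQ_A/Q̄_A)/(ΔP_B/P̄_B) = (-670/4275.0)/(-0.9/2.55) ≈ 0.444.

0.444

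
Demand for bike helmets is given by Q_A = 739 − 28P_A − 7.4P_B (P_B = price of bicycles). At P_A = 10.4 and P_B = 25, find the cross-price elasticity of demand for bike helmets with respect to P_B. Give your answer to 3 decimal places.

-0.704

At P_A = 10.4 and P_B = 25: Q_A = 262.8.
∂Q_A/∂P_B = -7.4.
ε = (∂Q_A/∂P_B)(P_B/Q_A) = -7.4 × (25/262.8) ≈ -0.704.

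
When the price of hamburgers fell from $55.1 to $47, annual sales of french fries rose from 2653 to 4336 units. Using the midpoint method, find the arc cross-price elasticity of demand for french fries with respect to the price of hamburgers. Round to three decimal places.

-3.035

ΔQ_A = 4336 − 2653 = 1683; ΔP_B = 47 − 55.1 = -8.1.
Midpoints: Q̄_A = 3494.5, P̄_B = 51.05.
ε = (ΔQ_A/Q̄_A)/(ΔP_B/P̄_B) = (1683/3494.5)/(-8.1/51.05) ≈ -3.035.
ε < 0: french fries and hamburgers are complements.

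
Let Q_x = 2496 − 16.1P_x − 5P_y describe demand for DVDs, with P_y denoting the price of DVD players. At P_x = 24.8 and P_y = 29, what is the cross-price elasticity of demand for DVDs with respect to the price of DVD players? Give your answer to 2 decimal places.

-0.07

At P_x = 24.8 and P_y = 29: Q_x = 1951.72.
∂Q_x/∂P_y = -5.
ε = (∂Q_x/∂P_y)(P_y/Q_x) = -5 × (29/1951.72) ≈ -0.07.
Since ε < 0, DVDs and DVD players are complements.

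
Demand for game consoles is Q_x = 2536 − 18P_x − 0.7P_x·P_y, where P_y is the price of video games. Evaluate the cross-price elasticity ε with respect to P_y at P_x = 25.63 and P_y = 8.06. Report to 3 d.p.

-0.075

At P_x = 25.63 and P_y = 8.06: Q_x = 1930.056.
∂Q_x/∂P_y = -0.7P_x = -0.7(25.63) = -17.9410.
ε = (∂Q_x/∂P_y)(P_y/Q_x) = -17.9410 × (8.06/1930.056) ≈ -0.075.
ε < 0: complements.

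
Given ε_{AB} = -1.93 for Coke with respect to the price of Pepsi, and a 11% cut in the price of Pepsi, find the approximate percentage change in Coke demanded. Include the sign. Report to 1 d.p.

21.2%

%ΔQ ≈ ε × %ΔP of Pepsi = -1.93 × (-11%) = 21.2%.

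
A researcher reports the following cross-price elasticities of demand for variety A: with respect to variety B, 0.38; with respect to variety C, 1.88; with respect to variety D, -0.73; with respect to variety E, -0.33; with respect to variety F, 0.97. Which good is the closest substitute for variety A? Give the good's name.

variety C

Substitutes have ε > 0. Among the positive values, 1.88 (variety C) is largest.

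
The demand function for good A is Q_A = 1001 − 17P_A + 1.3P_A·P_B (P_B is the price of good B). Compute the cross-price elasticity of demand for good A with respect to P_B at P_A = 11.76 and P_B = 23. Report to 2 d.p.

0.31

At P_A = 11.76 and P_B = 23: Q_A = 1152.704.
∂Q_A/∂P_B = 1.3P_A = 1.3(11.76) = 15.2880.
ε = (∂Q_A/∂P_B)(P_B/Q_A) = 15.2880 × (23/1152.704) ≈ 0.31.
ε > 0: substitutes.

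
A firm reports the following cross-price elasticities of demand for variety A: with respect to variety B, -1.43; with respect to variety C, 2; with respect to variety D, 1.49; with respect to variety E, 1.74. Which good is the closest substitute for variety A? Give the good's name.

variety C

Substitutes have ε > 0. Among the positive values, 2 (variety C) is largest.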